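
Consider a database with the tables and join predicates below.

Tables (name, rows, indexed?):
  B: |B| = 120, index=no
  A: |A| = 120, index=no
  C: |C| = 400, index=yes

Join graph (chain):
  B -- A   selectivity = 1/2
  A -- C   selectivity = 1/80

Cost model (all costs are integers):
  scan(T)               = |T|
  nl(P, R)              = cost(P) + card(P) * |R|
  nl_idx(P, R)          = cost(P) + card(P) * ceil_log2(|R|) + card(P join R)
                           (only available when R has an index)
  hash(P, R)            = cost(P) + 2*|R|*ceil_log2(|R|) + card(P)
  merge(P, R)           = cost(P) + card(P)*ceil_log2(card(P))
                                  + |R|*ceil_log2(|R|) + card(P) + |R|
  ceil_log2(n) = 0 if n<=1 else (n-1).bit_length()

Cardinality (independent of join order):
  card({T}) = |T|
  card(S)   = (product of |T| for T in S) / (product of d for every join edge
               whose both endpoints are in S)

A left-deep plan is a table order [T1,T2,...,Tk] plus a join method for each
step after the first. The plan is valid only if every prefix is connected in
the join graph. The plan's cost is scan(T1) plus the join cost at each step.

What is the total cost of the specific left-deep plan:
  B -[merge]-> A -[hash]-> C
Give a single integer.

16440

step 1: scan B: cost=120, card=120
step 2: join A via merge
    card(P join A) = 120*120/(2) = 7200
    cost = 120 + 120*7 + 120*7 + 120 + 120 = 2040
step 3: join C via hash
    card(P join C) = 7200*400/(80) = 36000
    cost = 2040 + 2*400*9 + 7200 = 16440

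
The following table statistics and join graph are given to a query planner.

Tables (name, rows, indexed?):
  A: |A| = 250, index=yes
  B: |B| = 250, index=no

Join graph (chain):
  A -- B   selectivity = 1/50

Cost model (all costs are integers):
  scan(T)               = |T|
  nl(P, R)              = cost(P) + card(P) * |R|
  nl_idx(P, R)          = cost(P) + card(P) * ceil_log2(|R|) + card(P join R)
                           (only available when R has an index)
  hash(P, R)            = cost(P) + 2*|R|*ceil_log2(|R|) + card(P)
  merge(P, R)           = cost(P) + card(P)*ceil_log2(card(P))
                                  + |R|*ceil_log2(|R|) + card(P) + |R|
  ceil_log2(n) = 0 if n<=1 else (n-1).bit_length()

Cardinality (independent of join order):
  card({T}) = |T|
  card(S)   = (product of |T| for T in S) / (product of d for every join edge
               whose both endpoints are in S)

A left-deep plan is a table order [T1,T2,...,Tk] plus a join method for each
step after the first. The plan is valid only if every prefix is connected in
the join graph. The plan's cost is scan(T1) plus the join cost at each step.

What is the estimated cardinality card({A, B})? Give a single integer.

1250

Tables in S: A(250), B(250)
Edges inside S: A-B(d=50)
numerator = 250 * 250 = 62500
denominator = 50 = 50
card(S) = 62500 / 50 = 1250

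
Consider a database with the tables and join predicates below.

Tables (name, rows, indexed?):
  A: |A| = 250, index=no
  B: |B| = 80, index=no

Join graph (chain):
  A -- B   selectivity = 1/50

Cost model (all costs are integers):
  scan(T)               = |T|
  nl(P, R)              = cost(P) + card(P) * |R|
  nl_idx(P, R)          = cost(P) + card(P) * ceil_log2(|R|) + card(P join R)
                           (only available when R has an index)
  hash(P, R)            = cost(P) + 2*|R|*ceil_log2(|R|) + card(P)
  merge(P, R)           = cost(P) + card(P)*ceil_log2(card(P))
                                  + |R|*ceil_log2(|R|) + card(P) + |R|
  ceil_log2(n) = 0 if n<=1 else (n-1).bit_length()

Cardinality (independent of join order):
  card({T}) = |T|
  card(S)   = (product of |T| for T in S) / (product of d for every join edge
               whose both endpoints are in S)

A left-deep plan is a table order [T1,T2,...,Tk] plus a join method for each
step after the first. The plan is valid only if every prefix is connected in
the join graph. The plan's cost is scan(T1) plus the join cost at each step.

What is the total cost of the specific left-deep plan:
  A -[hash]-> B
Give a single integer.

1620

step 1: scan A: cost=250, card=250
step 2: join B via hash
    card(P join B) = 250*80/(50) = 400
    cost = 250 + 2*80*7 + 250 = 1620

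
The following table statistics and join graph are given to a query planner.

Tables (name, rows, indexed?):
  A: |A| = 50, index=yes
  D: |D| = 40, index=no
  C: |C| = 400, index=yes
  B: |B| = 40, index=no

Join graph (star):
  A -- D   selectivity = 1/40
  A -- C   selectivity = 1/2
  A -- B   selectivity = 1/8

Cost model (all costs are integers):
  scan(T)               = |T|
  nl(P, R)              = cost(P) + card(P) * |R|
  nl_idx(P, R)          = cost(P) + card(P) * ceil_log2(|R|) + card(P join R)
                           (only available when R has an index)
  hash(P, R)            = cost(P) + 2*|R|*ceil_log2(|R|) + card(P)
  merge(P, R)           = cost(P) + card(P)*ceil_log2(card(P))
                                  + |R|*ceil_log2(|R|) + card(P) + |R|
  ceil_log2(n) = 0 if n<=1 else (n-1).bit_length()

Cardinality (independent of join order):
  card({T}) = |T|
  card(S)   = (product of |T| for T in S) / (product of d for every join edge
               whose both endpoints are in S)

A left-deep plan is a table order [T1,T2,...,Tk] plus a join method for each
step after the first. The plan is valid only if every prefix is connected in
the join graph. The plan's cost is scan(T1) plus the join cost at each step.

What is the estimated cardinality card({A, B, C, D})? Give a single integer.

50000

Tables in S: A(50), B(40), C(400), D(40)
Edges inside S: A-D(d=40), A-C(d=2), A-B(d=8)
numerator = 50 * 40 * 400 * 40 = 32000000
denominator = 40 * 2 * 8 = 640
card(S) = 32000000 / 640 = 50000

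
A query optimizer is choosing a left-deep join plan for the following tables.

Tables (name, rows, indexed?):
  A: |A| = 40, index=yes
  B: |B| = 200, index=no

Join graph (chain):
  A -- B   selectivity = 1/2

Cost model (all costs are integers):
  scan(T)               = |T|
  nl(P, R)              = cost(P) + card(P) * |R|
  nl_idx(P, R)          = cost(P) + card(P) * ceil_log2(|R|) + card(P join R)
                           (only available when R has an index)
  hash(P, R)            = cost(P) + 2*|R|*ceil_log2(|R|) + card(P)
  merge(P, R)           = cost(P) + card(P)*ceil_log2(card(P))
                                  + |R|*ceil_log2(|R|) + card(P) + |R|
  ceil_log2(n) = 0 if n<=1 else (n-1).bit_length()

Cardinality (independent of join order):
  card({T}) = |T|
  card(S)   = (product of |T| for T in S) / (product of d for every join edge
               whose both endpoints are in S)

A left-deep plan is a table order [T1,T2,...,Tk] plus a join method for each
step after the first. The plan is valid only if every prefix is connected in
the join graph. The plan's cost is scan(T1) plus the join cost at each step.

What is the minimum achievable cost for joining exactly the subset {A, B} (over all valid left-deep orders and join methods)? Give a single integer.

Selinger DP over subsets of {A,B}:
  {A}: scan cost=40, card=40
  {B}: scan cost=200, card=200
  {AB}: card=4000; try (A,hash)→880, (B,merge)→2120, (A,merge)→2280, (B,hash)→3280, (A,nl_idx)→5400, (B,nl)→8040 …(+1); best=880 via (A,hash)

880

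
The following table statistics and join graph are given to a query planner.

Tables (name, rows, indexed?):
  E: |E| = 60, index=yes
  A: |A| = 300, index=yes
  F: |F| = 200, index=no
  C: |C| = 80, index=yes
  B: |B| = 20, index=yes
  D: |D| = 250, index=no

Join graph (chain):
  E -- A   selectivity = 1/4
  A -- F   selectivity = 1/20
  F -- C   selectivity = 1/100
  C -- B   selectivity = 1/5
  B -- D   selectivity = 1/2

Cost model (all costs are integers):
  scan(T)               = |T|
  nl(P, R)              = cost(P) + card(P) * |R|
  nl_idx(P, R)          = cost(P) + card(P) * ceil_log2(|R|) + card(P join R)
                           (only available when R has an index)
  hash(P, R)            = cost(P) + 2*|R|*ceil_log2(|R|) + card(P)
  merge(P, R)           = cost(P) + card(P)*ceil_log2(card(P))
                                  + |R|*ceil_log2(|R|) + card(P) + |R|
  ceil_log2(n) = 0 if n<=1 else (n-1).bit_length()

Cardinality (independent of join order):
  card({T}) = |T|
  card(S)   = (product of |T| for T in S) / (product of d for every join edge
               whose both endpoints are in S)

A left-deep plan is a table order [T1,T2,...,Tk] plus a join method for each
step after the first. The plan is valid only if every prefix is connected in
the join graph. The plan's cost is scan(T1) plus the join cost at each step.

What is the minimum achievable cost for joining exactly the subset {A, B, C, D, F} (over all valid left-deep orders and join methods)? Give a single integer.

Selinger DP over subsets of {A,B,C,D,F}:
  {A}: scan cost=300, card=300
  {F}: scan cost=200, card=200
  {C}: scan cost=80, card=80
  {B}: scan cost=20, card=20
  {D}: scan cost=250, card=250
  {AF}: card=3000; try (F,hash)→3800, (A,merge)→5000, (A,nl_idx)→5000, (F,merge)→5100, (A,hash)→5800, (A,nl)→60200 …(+1); best=3800 via (F,hash)
  {CF}: card=160; try (C,hash)→1520, (C,nl_idx)→1760, (F,merge)→2520, (C,merge)→2640, (F,hash)→3360, (F,nl)→16080 …(+1); best=1520 via (C,hash)
  {BC}: card=320; try (B,hash)→360, (C,nl_idx)→480, (C,merge)→780, (B,nl_idx)→800, (B,merge)→840, (C,hash)→1160 …(+2); best=360 via (B,hash)
  {BD}: card=2500; try (B,hash)→700, (D,merge)→2390, (B,merge)→2620, (B,nl_idx)→4000, (D,hash)→4040, (D,nl)→5020 …(+1); best=700 via (B,hash)
  {ACF}: card=2400; try (A,nl_idx)→5360, (A,merge)→5960, (A,hash)→7080, (C,hash)→7920, (C,nl_idx)→27200, (C,merge)→43440 …(+2); best=5360 via (A,nl_idx)
  {BCF}: card=640; try (B,hash)→1880, (B,nl_idx)→2960, (B,merge)→3080, (F,hash)→3880, (B,nl)→4720, (F,merge)→5360 …(+1); best=1880 via (B,hash)
  {BCD}: card=40000; try (C,hash)→4320, (D,hash)→4680, (D,merge)→5810, (C,merge)→33840, (C,nl_idx)→58200, (D,nl)→80360 …(+1); best=4320 via (C,hash)
  {ABCF}: card=9600; try (A,hash)→7920, (B,hash)→7960, (A,merge)→11920, (A,nl_idx)→17240, (B,nl_idx)→26960, (B,merge)→36680 …(+2); best=7920 via (A,hash)
  {BCDF}: card=80000; try (D,hash)→6520, (D,merge)→11170, (F,hash)→47520, (D,nl)→161880, (F,merge)→686120, (F,nl)→8004320; best=6520 via (D,hash)
  {ABCDF}: card=1200000; try (D,hash)→21520, (A,hash)→91920, (D,merge)→154170, (A,merge)→1449520, (A,nl_idx)→1926520, (D,nl)→2407920 …(+1); best=21520 via (D,hash)

21520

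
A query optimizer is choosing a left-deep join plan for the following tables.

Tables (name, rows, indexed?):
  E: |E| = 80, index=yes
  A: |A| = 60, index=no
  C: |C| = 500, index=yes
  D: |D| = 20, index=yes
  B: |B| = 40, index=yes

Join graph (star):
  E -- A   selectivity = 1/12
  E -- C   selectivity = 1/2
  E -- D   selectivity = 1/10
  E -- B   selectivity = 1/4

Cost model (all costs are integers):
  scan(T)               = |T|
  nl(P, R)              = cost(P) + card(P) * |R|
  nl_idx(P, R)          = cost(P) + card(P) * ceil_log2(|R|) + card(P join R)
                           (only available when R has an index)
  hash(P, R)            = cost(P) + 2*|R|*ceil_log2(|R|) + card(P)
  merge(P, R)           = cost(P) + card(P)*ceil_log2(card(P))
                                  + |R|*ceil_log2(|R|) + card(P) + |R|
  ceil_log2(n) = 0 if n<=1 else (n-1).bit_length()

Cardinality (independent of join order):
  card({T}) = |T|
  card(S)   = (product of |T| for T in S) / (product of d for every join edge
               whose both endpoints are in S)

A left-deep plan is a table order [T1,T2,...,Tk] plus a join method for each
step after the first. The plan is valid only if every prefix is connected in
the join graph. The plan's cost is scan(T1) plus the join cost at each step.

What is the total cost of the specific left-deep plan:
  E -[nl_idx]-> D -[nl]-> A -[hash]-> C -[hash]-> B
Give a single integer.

step 1: scan E: cost=80, card=80
step 2: join D via nl_idx
    card(P join D) = 80*20/(10) = 160
    cost = 80 + 80*5 + 160 = 640
step 3: join A via nl
    card(P join A) = 160*60/(12) = 800
    cost = 640 + 160*60 = 10240
step 4: join C via hash
    card(P join C) = 800*500/(2) = 200000
    cost = 10240 + 2*500*9 + 800 = 20040
step 5: join B via hash
    card(P join B) = 200000*40/(4) = 2000000
    cost = 20040 + 2*40*6 + 200000 = 220520

220520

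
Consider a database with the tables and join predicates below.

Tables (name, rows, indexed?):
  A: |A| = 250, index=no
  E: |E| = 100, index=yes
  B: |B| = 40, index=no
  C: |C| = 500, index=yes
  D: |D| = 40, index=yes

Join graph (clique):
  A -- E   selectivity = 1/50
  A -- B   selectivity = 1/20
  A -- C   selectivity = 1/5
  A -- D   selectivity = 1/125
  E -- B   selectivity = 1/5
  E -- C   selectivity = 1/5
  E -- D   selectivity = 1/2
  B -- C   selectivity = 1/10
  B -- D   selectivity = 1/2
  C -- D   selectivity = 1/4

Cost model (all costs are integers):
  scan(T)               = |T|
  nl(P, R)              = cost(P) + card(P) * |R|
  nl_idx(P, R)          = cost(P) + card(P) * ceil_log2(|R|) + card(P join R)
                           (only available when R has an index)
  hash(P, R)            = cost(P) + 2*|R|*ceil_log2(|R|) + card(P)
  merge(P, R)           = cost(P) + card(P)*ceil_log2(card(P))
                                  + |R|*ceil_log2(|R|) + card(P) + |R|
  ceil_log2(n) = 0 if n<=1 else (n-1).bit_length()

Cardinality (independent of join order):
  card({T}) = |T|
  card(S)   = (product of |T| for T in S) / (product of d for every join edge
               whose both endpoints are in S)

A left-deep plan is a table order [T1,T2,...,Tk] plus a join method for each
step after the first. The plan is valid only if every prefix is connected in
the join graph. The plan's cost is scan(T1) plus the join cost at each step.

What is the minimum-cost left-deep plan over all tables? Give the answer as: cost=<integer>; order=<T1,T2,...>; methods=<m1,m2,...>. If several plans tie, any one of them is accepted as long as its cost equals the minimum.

Selinger DP (subsets sized 1..n):
  {A}: scan cost=250, card=250
  {E}: scan cost=100, card=100
  {B}: scan cost=40, card=40
  {C}: scan cost=500, card=500
  {D}: scan cost=40, card=40
  {AE}: card=500; try (E,hash)→1900, (E,nl_idx)→2500, (A,merge)→3150, (E,merge)→3300, (A,hash)→4200, (A,nl)→25100 …(+1); best=1900 via (E,hash)
  {AB}: card=500; try (B,hash)→980, (A,merge)→2570, (B,merge)→2780, (A,hash)→4080, (A,nl)→10040, (B,nl)→10250; best=980 via (B,hash)
  {AC}: card=25000; try (A,hash)→5000, (C,merge)→7500, (A,merge)→7750, (C,hash)→9500, (C,nl_idx)→27500, (C,nl)→125250 …(+1); best=5000 via (A,hash)
  {AD}: card=80; try (D,hash)→980, (D,nl_idx)→1830, (A,merge)→2570, (D,merge)→2780, (A,hash)→4080, (A,nl)→10040 …(+1); best=980 via (D,hash)
  {BE}: card=800; try (B,hash)→680, (E,merge)→1120, (E,nl_idx)→1120, (B,merge)→1180, (E,hash)→1480, (E,nl)→4040 …(+1); best=680 via (B,hash)
  {CE}: card=10000; try (E,hash)→2400, (C,merge)→5900, (E,merge)→6300, (C,hash)→9200, (C,nl_idx)→11000, (E,nl_idx)→14000 …(+2); best=2400 via (E,hash)
  {DE}: card=2000; try (D,hash)→680, (E,merge)→1120, (D,merge)→1180, (E,hash)→1480, (E,nl_idx)→2320, (D,nl_idx)→2700 …(+2); best=680 via (D,hash)
  {BC}: card=2000; try (B,hash)→1480, (C,nl_idx)→2400, (C,merge)→5320, (B,merge)→5780, (C,hash)→9080, (C,nl)→20040 …(+1); best=1480 via (B,hash)
  {BD}: card=800; try (D,hash)→560, (B,hash)→560, (D,merge)→600, (B,merge)→600, (D,nl_idx)→1080, (D,nl)→1640 …(+1); best=560 via (D,hash)
  {CD}: card=5000; try (D,hash)→1480, (C,merge)→5320, (C,nl_idx)→5400, (D,merge)→5780, (D,nl_idx)→8500, (C,hash)→9080 …(+2); best=1480 via (D,hash)
  {ABE}: card=200; try (E,hash)→2880, (B,hash)→2880, (E,nl_idx)→4680, (A,hash)→5480, (E,merge)→6780, (B,merge)→7180 …(+4); best=2880 via (E,hash)
  {ACE}: card=10000; try (C,hash)→11400, (C,merge)→11900, (C,nl_idx)→16400, (A,hash)→16400, (E,hash)→31400, (A,merge)→154650 …(+5); best=11400 via (C,hash)
  {ADE}: card=80; try (E,nl_idx)→1620, (E,merge)→2420, (E,hash)→2460, (D,hash)→2880, (D,nl_idx)→4980, (A,hash)→6680 …(+5); best=1620 via (E,nl_idx)
  {ABC}: card=5000; try (A,hash)→7480, (C,hash)→10480, (C,nl_idx)→10480, (C,merge)→10980, (A,merge)→27730, (B,hash)→30480 …(+4); best=7480 via (A,hash)
  {ABD}: card=80; try (B,hash)→1540, (B,merge)→1900, (D,hash)→1960, (D,nl_idx)→4060, (B,nl)→4180, (A,hash)→5360 …(+4); best=1540 via (B,hash)
  {ACD}: card=2000; try (C,nl_idx)→3700, (C,merge)→6620, (C,hash)→10060, (A,hash)→10480, (D,hash)→30480, (C,nl)→40980 …(+5); best=3700 via (C,nl_idx)
  {BCE}: card=8000; try (E,hash)→4880, (C,hash)→10480, (B,hash)→12880, (C,merge)→14480, (C,nl_idx)→15880, (E,nl_idx)→23480 …(+5); best=4880 via (E,hash)
  {BDE}: card=8000; try (D,hash)→1960, (E,hash)→2760, (B,hash)→3160, (D,merge)→9760, (E,merge)→10160, (D,nl_idx)→13480 …(+5); best=1960 via (D,hash)
  {CDE}: card=50000; try (E,hash)→7880, (C,hash)→11680, (D,hash)→12880, (C,merge)→29680, (C,nl_idx)→68680, (E,merge)→72280 …(+6); best=7880 via (E,hash)
  {BCD}: card=10000; try (D,hash)→3960, (B,hash)→6960, (C,hash)→10360, (C,merge)→14360, (C,nl_idx)→17760, (D,nl_idx)→23480 …(+5); best=3960 via (D,hash)
  {ABCE}: card=400; try (C,nl_idx)→5080, (C,merge)→9680, (C,hash)→12080, (E,hash)→13880, (A,hash)→16880, (B,hash)→21880 …(+8); best=5080 via (C,nl_idx)
  {ABDE}: card=16; try (E,nl_idx)→2116, (B,hash)→2180, (B,merge)→2540, (E,merge)→2980, (E,hash)→3020, (D,hash)→3560 …(+8); best=2116 via (E,nl_idx)
  {ACDE}: card=400; try (C,nl_idx)→2740, (E,hash)→7100, (C,merge)→7260, (C,hash)→10700, (E,nl_idx)→18100, (D,hash)→21880 …(+9); best=2740 via (C,nl_idx)
  {ABCD}: card=200; try (C,nl_idx)→2460, (B,hash)→6180, (C,merge)→7180, (C,hash)→10620, (D,hash)→12960, (A,hash)→17960 …(+8); best=2460 via (C,nl_idx)
  {BCDE}: card=20000; try (D,hash)→13360, (E,hash)→15360, (C,hash)→18960, (B,hash)→58360, (D,nl_idx)→72880, (E,nl_idx)→93960 …(+9); best=13360 via (D,hash)
  {ABCDE}: card=8; try (C,nl_idx)→2268, (B,hash)→3620, (E,nl_idx)→3868, (E,hash)→4060, (E,merge)→5060, (D,hash)→5960 …(+12); best=2268 via (C,nl_idx)

cost=2268; order=A,D,B,E,C; methods=hash,hash,nl_idx,nl_idx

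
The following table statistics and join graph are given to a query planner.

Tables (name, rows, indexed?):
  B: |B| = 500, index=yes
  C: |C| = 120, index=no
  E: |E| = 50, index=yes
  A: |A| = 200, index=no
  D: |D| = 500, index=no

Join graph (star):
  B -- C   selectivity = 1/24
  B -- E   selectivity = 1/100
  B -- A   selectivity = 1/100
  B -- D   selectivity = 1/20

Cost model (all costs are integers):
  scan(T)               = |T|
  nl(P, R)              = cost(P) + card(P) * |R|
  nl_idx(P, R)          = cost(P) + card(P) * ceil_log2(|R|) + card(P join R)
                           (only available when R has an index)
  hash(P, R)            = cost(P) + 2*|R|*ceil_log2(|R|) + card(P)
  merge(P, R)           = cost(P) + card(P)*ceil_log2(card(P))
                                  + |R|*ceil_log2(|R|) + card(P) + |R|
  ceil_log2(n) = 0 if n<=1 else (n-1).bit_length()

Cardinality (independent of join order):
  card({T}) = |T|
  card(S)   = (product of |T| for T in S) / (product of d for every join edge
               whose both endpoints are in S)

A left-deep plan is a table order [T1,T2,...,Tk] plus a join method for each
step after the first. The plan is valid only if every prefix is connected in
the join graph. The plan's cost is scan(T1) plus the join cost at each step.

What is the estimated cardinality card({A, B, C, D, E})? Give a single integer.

62500

Tables in S: A(200), B(500), C(120), D(500), E(50)
Edges inside S: B-C(d=24), B-E(d=100), B-A(d=100), B-D(d=20)
numerator = 200 * 500 * 120 * 500 * 50 = 300000000000
denominator = 24 * 100 * 100 * 20 = 4800000
card(S) = 300000000000 / 4800000 = 62500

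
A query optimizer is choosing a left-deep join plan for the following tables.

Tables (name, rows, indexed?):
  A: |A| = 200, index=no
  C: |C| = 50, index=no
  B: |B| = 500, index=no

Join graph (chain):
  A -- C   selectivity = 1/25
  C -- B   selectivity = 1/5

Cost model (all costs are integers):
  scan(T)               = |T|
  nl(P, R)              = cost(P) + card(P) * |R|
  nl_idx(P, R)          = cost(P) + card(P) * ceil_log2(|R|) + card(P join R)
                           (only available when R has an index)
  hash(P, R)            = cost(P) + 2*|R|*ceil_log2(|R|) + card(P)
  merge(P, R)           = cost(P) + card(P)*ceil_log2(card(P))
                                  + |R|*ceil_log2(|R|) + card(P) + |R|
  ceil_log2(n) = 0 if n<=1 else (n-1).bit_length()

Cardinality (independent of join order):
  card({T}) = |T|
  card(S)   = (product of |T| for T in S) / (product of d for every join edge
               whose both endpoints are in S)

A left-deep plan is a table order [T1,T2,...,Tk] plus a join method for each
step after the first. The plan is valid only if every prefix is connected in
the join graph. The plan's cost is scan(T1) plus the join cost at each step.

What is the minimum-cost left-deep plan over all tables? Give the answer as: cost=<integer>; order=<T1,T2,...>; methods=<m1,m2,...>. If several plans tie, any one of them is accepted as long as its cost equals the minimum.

cost=9800; order=B,C,A; methods=hash,hash

Selinger DP (subsets sized 1..n):
  {A}: scan cost=200, card=200
  {C}: scan cost=50, card=50
  {B}: scan cost=500, card=500
  {AC}: card=400; try (C,hash)→1000, (A,merge)→2200, (C,merge)→2350, (A,hash)→3300, (A,nl)→10050, (C,nl)→10200; best=1000 via (C,hash)
  {BC}: card=5000; try (C,hash)→1600, (B,merge)→5400, (C,merge)→5850, (B,hash)→9100, (B,nl)→25050, (C,nl)→25500; best=1600 via (C,hash)
  {ABC}: card=40000; try (A,hash)→9800, (B,merge)→10000, (B,hash)→10400, (A,merge)→73400, (B,nl)→201000, (A,nl)→1001600; best=9800 via (A,hash)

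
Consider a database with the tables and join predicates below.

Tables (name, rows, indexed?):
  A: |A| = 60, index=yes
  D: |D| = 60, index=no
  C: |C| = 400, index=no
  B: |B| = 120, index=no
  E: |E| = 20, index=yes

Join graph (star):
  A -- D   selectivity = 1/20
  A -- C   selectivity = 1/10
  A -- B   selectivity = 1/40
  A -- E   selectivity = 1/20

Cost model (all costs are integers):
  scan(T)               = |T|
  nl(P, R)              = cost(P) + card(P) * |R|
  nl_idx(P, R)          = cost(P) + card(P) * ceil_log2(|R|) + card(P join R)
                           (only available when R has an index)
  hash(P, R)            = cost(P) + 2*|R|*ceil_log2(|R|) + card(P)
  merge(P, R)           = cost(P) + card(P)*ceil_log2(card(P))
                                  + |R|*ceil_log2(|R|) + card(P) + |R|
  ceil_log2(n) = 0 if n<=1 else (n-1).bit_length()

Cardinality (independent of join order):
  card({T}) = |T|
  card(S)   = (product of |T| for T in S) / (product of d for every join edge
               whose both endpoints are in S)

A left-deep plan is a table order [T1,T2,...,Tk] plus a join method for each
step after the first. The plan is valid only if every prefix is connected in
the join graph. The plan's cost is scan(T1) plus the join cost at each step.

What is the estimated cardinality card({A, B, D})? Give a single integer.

Tables in S: A(60), B(120), D(60)
Edges inside S: A-D(d=20), A-B(d=40)
numerator = 60 * 120 * 60 = 432000
denominator = 20 * 40 = 800
card(S) = 432000 / 800 = 540

540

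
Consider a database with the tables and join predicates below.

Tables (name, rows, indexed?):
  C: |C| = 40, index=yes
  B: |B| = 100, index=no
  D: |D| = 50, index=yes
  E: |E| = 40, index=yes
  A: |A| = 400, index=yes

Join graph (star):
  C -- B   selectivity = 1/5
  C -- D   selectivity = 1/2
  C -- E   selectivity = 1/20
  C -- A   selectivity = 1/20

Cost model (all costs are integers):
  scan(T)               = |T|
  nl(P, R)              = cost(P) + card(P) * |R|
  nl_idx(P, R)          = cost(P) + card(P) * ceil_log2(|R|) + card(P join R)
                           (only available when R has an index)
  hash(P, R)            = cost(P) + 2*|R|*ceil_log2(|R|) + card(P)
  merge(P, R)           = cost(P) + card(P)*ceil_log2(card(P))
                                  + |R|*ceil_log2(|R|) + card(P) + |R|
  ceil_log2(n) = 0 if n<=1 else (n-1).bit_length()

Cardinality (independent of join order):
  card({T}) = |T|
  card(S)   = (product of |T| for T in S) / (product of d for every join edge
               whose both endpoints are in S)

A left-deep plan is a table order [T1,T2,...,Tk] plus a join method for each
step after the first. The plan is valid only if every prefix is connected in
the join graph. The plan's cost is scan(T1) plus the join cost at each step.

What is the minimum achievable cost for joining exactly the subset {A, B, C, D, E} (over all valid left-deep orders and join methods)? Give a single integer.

Selinger DP over subsets of {A,B,C,D,E}:
  {C}: scan cost=40, card=40
  {B}: scan cost=100, card=100
  {D}: scan cost=50, card=50
  {E}: scan cost=40, card=40
  {A}: scan cost=400, card=400
  {BC}: card=800; try (C,hash)→680, (B,merge)→1120, (C,merge)→1180, (B,hash)→1480, (C,nl_idx)→1500, (B,nl)→4040 …(+1); best=680 via (C,hash)
  {CD}: card=1000; try (C,hash)→580, (D,merge)→670, (D,hash)→680, (C,merge)→680, (D,nl_idx)→1280, (C,nl_idx)→1350 …(+2); best=580 via (C,hash)
  {CE}: card=80; try (E,nl_idx)→360, (C,nl_idx)→360, (E,hash)→560, (C,hash)→560, (E,merge)→600, (C,merge)→600 …(+2); best=360 via (E,nl_idx)
  {AC}: card=800; try (A,nl_idx)→1200, (C,hash)→1280, (C,nl_idx)→3600, (A,merge)→4320, (C,merge)→4680, (A,hash)→7280 …(+2); best=1200 via (A,nl_idx)
  {BCD}: card=20000; try (D,hash)→2080, (B,hash)→2980, (D,merge)→9830, (B,merge)→12380, (D,nl_idx)→25480, (D,nl)→40680 …(+1); best=2080 via (D,hash)
  {BCE}: card=1600; try (B,merge)→1800, (B,hash)→1840, (E,hash)→1960, (E,nl_idx)→7080, (B,nl)→8360, (E,merge)→9760 …(+1); best=1800 via (B,merge)
  {ABC}: card=16000; try (B,hash)→3400, (A,hash)→8680, (B,merge)→10800, (A,merge)→13480, (A,nl_idx)→23880, (B,nl)→81200 …(+1); best=3400 via (B,hash)
  {CDE}: card=2000; try (D,hash)→1040, (D,merge)→1350, (E,hash)→2060, (D,nl_idx)→2840, (D,nl)→4360, (E,nl_idx)→8580 …(+2); best=1040 via (D,hash)
  {ACD}: card=20000; try (D,hash)→2600, (A,hash)→8780, (D,merge)→10350, (A,merge)→15580, (D,nl_idx)→26000, (A,nl_idx)→29580 …(+2); best=2600 via (D,hash)
  {ACE}: card=1600; try (E,hash)→2480, (A,nl_idx)→2680, (A,merge)→5000, (E,nl_idx)→7600, (A,hash)→7640, (E,merge)→10280 …(+2); best=2480 via (E,hash)
  {BCDE}: card=40000; try (D,hash)→4000, (B,hash)→4440, (D,merge)→21350, (E,hash)→22560, (B,merge)→25840, (D,nl_idx)→51400 …(+5); best=4000 via (D,hash)
  {ABCD}: card=400000; try (D,hash)→20000, (B,hash)→24000, (A,hash)→29280, (D,merge)→243750, (B,merge)→323400, (A,merge)→326080 …(+5); best=20000 via (D,hash)
  {ABCE}: card=32000; try (B,hash)→5480, (A,hash)→10600, (E,hash)→19880, (B,merge)→22480, (A,merge)→25000, (A,nl_idx)→48200 …(+5); best=5480 via (B,hash)
  {ACDE}: card=40000; try (D,hash)→4680, (A,hash)→10240, (D,merge)→22030, (E,hash)→23080, (A,merge)→29040, (D,nl_idx)→52080 …(+6); best=4680 via (D,hash)
  {ABCDE}: card=800000; try (D,hash)→38080, (B,hash)→46080, (A,hash)→51200, (E,hash)→420480, (D,merge)→517830, (B,merge)→685480 …(+9); best=38080 via (D,hash)

38080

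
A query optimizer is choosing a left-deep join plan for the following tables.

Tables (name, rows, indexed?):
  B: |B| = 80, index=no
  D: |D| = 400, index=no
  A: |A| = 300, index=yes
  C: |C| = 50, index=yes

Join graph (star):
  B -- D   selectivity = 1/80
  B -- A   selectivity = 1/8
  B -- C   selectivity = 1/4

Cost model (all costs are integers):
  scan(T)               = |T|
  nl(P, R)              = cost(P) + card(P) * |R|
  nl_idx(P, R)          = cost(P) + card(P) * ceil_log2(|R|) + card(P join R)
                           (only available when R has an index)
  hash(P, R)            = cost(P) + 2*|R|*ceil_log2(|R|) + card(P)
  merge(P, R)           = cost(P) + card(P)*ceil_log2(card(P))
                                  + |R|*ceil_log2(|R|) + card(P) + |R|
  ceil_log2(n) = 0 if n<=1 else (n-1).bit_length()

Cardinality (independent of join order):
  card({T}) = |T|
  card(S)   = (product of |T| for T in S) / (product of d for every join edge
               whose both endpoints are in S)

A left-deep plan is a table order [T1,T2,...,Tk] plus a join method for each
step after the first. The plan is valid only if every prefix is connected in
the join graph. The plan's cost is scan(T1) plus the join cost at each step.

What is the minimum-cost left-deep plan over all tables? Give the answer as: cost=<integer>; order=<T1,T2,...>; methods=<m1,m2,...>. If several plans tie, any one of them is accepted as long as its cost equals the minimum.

cost=13320; order=D,B,C,A; methods=hash,hash,hash

Selinger DP (subsets sized 1..n):
  {B}: scan cost=80, card=80
  {D}: scan cost=400, card=400
  {A}: scan cost=300, card=300
  {C}: scan cost=50, card=50
  {BD}: card=400; try (B,hash)→1920, (D,merge)→4720, (B,merge)→5040, (D,hash)→7360, (D,nl)→32080, (B,nl)→32400; best=1920 via (B,hash)
  {AB}: card=3000; try (B,hash)→1720, (A,merge)→3720, (A,nl_idx)→3800, (B,merge)→3940, (A,hash)→5560, (A,nl)→24080 …(+1); best=1720 via (B,hash)
  {BC}: card=1000; try (C,hash)→760, (B,merge)→1040, (C,merge)→1070, (B,hash)→1220, (C,nl_idx)→1560, (B,nl)→4050 …(+1); best=760 via (C,hash)
  {ABD}: card=15000; try (A,hash)→7720, (A,merge)→8920, (D,hash)→11920, (A,nl_idx)→20520, (D,merge)→44720, (A,nl)→121920 …(+1); best=7720 via (A,hash)
  {BCD}: card=5000; try (C,hash)→2920, (C,merge)→6270, (D,hash)→8960, (C,nl_idx)→9320, (D,merge)→15760, (C,nl)→21920 …(+1); best=2920 via (C,hash)
  {ABC}: card=37500; try (C,hash)→5320, (A,hash)→7160, (A,merge)→14760, (C,merge)→41070, (A,nl_idx)→47260, (C,nl_idx)→57220 …(+2); best=5320 via (C,hash)
  {ABCD}: card=187500; try (A,hash)→13320, (C,hash)→23320, (D,hash)→50020, (A,merge)→75920, (C,merge)→233070, (A,nl_idx)→235420 …(+5); best=13320 via (A,hash)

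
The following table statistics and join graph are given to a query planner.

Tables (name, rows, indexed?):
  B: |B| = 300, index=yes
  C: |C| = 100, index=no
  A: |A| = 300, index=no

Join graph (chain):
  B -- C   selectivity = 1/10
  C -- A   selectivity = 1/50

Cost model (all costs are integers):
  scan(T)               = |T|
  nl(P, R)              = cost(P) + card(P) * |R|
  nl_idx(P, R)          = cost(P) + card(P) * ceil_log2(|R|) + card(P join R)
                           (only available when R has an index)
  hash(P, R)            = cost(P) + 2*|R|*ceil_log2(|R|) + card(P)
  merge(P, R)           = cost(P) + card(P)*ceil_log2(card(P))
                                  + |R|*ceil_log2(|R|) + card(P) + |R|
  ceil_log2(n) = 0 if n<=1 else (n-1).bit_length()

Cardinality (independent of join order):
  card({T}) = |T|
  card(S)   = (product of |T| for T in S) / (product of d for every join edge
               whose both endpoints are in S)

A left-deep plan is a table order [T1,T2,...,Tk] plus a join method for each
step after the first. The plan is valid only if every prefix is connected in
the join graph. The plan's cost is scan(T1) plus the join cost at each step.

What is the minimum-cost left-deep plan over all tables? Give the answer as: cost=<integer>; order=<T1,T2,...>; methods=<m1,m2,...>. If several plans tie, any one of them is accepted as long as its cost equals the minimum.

cost=8000; order=A,C,B; methods=hash,hash

Selinger DP (subsets sized 1..n):
  {B}: scan cost=300, card=300
  {C}: scan cost=100, card=100
  {A}: scan cost=300, card=300
  {BC}: card=3000; try (C,hash)→2000, (B,merge)→3900, (B,nl_idx)→4000, (C,merge)→4100, (B,hash)→5600, (B,nl)→30100 …(+1); best=2000 via (C,hash)
  {AC}: card=600; try (C,hash)→2000, (A,merge)→3900, (C,merge)→4100, (A,hash)→5600, (A,nl)→30100, (C,nl)→30300; best=2000 via (C,hash)
  {ABC}: card=18000; try (B,hash)→8000, (A,hash)→10400, (B,merge)→11600, (B,nl_idx)→25400, (A,merge)→44000, (B,nl)→182000 …(+1); best=8000 via (B,hash)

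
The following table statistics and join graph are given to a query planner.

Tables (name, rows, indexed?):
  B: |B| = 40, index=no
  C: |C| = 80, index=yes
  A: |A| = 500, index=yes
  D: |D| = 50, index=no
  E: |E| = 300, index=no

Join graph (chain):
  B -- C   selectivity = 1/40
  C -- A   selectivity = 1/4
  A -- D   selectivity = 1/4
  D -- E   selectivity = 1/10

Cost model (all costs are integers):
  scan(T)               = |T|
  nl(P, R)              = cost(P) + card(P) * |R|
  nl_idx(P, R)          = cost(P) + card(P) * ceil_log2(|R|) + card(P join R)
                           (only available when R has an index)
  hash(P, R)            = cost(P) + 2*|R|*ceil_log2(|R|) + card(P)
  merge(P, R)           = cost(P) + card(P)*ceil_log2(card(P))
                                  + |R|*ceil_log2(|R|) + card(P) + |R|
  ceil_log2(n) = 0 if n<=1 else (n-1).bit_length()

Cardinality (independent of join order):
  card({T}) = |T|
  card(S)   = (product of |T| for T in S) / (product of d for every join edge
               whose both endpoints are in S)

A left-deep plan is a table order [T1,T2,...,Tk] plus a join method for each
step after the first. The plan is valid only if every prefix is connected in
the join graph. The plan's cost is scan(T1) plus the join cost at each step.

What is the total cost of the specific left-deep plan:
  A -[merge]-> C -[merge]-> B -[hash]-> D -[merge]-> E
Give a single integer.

step 1: scan A: cost=500, card=500
step 2: join C via merge
    card(P join C) = 500*80/(4) = 10000
    cost = 500 + 500*9 + 80*7 + 500 + 80 = 6140
step 3: join B via merge
    card(P join B) = 10000*40/(40) = 10000
    cost = 6140 + 10000*14 + 40*6 + 10000 + 40 = 156420
step 4: join D via hash
    card(P join D) = 10000*50/(4) = 125000
    cost = 156420 + 2*50*6 + 10000 = 167020
step 5: join E via merge
    card(P join E) = 125000*300/(10) = 3750000
    cost = 167020 + 125000*17 + 300*9 + 125000 + 300 = 2420020

2420020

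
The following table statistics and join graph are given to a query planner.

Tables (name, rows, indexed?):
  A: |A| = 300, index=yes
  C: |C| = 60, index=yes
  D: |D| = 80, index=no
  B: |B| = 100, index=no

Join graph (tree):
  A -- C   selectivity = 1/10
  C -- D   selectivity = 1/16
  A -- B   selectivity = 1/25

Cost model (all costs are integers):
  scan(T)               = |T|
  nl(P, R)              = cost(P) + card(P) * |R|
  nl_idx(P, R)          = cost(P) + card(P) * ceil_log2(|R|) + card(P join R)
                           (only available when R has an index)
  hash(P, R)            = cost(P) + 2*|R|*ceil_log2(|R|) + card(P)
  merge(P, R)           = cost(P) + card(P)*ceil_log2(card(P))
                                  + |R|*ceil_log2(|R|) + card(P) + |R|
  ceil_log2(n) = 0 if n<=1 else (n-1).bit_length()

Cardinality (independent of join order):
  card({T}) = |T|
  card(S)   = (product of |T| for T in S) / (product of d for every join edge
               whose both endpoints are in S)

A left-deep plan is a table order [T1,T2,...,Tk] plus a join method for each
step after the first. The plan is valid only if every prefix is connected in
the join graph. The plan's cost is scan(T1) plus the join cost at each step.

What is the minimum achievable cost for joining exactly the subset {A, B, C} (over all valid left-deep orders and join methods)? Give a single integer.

3920

Selinger DP over subsets of {A,B,C}:
  {A}: scan cost=300, card=300
  {C}: scan cost=60, card=60
  {B}: scan cost=100, card=100
  {AC}: card=1800; try (C,hash)→1320, (A,nl_idx)→2400, (A,merge)→3480, (C,merge)→3720, (C,nl_idx)→3900, (A,hash)→5520 …(+2); best=1320 via (C,hash)
  {AB}: card=1200; try (B,hash)→2000, (A,nl_idx)→2200, (A,merge)→3900, (B,merge)→4100, (A,hash)→5600, (A,nl)→30100 …(+1); best=2000 via (B,hash)
  {ABC}: card=7200; try (C,hash)→3920, (B,hash)→4520, (C,nl_idx)→16400, (C,merge)→16820, (B,merge)→23720, (C,nl)→74000 …(+1); best=3920 via (C,hash)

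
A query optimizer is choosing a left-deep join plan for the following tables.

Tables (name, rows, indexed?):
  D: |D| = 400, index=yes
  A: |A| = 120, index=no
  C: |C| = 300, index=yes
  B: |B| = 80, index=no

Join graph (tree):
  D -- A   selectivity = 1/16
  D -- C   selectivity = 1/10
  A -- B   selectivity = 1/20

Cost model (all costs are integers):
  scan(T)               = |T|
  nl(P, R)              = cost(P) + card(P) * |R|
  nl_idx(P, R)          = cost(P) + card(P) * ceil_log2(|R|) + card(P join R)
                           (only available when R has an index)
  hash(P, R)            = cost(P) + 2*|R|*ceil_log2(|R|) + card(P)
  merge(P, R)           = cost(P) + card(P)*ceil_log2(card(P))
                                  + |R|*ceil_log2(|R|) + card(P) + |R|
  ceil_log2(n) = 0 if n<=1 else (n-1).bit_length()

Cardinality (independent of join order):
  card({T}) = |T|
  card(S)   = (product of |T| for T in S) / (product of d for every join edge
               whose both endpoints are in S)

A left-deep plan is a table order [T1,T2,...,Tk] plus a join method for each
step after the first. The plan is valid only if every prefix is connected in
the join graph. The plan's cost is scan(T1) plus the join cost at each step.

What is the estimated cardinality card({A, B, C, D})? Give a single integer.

360000

Tables in S: A(120), B(80), C(300), D(400)
Edges inside S: D-A(d=16), D-C(d=10), A-B(d=20)
numerator = 120 * 80 * 300 * 400 = 1152000000
denominator = 16 * 10 * 20 = 3200
card(S) = 1152000000 / 3200 = 360000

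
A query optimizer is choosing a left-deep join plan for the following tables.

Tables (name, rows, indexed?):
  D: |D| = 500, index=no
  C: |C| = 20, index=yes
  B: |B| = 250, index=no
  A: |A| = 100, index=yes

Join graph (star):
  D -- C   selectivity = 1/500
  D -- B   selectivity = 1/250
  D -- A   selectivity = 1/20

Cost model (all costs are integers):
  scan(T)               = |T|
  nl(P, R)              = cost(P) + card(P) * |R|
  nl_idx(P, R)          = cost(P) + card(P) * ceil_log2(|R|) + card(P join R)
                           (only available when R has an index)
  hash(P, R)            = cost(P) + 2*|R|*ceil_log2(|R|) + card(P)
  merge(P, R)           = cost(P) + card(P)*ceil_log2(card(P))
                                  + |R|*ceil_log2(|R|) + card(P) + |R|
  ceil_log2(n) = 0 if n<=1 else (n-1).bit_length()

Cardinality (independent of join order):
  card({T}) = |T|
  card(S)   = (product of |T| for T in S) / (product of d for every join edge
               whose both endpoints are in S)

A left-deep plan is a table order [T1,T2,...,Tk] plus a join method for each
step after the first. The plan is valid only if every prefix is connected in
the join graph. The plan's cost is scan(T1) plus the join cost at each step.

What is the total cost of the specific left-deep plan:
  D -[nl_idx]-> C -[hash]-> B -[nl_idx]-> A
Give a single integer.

7280

step 1: scan D: cost=500, card=500
step 2: join C via nl_idx
    card(P join C) = 500*20/(500) = 20
    cost = 500 + 500*5 + 20 = 3020
step 3: join B via hash
    card(P join B) = 20*250/(250) = 20
    cost = 3020 + 2*250*8 + 20 = 7040
step 4: join A via nl_idx
    card(P join A) = 20*100/(20) = 100
    cost = 7040 + 20*7 + 100 = 7280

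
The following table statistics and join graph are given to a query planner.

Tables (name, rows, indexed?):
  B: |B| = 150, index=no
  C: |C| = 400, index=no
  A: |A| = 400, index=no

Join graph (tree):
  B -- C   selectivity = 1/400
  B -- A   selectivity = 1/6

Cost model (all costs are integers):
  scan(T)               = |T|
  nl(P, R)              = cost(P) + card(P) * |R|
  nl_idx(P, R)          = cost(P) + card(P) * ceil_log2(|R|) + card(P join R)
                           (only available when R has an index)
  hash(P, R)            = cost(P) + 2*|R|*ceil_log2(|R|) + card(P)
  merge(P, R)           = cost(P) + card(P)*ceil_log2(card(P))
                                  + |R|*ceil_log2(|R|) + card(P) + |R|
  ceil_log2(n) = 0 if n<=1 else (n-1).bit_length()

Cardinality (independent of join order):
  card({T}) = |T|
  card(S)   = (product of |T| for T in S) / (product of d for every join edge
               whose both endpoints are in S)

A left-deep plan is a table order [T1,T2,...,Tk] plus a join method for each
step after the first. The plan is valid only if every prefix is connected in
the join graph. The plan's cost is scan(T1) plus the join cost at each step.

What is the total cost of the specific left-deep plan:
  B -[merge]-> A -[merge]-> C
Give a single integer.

159500

step 1: scan B: cost=150, card=150
step 2: join A via merge
    card(P join A) = 150*400/(6) = 10000
    cost = 150 + 150*8 + 400*9 + 150 + 400 = 5500
step 3: join C via merge
    card(P join C) = 10000*400/(400) = 10000
    cost = 5500 + 10000*14 + 400*9 + 10000 + 400 = 159500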